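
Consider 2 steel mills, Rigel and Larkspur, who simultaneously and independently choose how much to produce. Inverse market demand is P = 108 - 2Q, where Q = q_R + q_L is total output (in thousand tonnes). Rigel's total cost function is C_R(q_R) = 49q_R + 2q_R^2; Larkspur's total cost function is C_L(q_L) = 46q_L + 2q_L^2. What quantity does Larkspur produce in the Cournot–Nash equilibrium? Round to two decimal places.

Rigel's profit: π_R = (108 - 2Q)q_R - (49q_R + 2q_R²). Setting ∂π_R/∂q_R = 0: 59 - 8q_R - 2(q_L) = 0.
Larkspur's first-order condition: 62 - 8q_L - 2(q_R) = 0.
Rearranging gives the reaction functions q_R = (59 - 2q_L)/8 and q_L = (62 - 2q_R)/8.
Solving the pair: q_R = 29/5, q_L = 63/10.

6.30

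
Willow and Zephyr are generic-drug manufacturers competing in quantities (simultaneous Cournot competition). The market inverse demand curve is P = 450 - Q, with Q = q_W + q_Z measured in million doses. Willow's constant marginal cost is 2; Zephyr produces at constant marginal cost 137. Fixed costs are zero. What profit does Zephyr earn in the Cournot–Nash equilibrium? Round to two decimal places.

3520.44

Willow's profit: π_W = (450 - Q)q_W - (2q_W). Setting ∂π_W/∂q_W = 0: 448 - 2q_W - (q_Z) = 0.
Zephyr's first-order condition: 313 - 2q_Z - (q_W) = 0.
Rearranging gives the reaction functions q_W = (448 - q_Z)/2 and q_Z = (313 - q_W)/2.
Substituting one into the other gives q_W = 583/3 and q_Z = 178/3.
Price P = 450 - 761/3 = 589/3.
Zephyr's profit: (589/3 - 137)·(178/3) = 3520.4444.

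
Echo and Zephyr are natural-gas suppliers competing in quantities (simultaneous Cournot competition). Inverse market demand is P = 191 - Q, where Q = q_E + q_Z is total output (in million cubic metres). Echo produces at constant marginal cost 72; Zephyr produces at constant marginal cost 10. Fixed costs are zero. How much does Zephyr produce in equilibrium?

81

Echo's profit: π_E = (191 - Q)q_E - (72q_E). Setting ∂π_E/∂q_E = 0: 119 - 2q_E - (q_Z) = 0.
Zephyr's profit: π_Z = (191 - Q)q_Z - (10q_Z). Setting ∂π_Z/∂q_Z = 0: 181 - 2q_Z - (q_E) = 0.
So q_E = (119 - q_Z)/2 and q_Z = (181 - q_E)/2.
Substituting one into the other gives q_E = 19 and q_Z = 81.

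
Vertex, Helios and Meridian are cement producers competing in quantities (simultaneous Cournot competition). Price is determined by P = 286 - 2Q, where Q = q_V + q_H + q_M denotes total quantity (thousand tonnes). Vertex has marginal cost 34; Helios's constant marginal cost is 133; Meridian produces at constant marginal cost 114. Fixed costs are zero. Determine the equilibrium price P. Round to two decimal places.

Vertex's profit: π_V = (286 - 2Q)q_V - (34q_V). Setting ∂π_V/∂q_V = 0: 252 - 4q_V - 2(q_H + q_M) = 0.
Helios's first-order condition: 153 - 4q_H - 2(q_V + q_M) = 0.
Meridian's profit: π_M = (286 - 2Q)q_M - (114q_M). Setting ∂π_M/∂q_M = 0: 172 - 4q_M - 2(q_V + q_H) = 0.
Adding the 3 conditions: 577 − 4Q − 4Q = 0, i.e. Q = 577/8.
Back-substituting: q_V = (252 − 577/4)/2 = 431/8, q_H = (153 − 577/4)/2 = 35/8, q_M = (172 − 577/4)/2 = 111/8.
Total output Q = 577/8, so price P = 286 - 2·(577/8) = 567/4.

141.75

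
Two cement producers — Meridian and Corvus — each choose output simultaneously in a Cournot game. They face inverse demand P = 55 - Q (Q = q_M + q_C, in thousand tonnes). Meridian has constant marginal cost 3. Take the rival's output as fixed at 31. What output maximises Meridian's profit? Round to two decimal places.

With the rival's output fixed at 31, Meridian's profit is π_M = (55 - 31 - q_M)q_M - (3q_M) = (24 - q_M)q_M - (3q_M).
∂π_M/∂q_M = 21 - 2q_M = 0, so q_M = 21/2.

10.50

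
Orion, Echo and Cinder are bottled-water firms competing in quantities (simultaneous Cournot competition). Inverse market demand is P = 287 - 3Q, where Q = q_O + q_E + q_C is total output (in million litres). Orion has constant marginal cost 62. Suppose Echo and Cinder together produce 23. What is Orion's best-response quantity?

26

With rivals' combined output fixed at 23, Orion's profit is π_O = (287 - 3·23 - 3q_O)q_O - (62q_O) = (218 - 3q_O)q_O - (62q_O).
∂π_O/∂q_O = 156 - 6q_O = 0, so q_O = 26.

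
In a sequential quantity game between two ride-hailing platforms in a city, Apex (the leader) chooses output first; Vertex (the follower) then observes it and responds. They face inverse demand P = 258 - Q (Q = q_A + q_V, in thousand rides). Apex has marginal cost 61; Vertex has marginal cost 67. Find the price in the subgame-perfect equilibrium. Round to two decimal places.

111.75

Solve by backward induction. Given q_A, the follower Vertex maximises π_V = (258 - q_A - q_V)q_V - 67q_V.
∂π_V/∂q_V = 191 - q_A - 2q_V = 0 gives the reaction function q_V = (191 - q_A)/2.
The leader anticipates this reaction. Substituting into P = 258 - Q gives P = 325/2 - (1/2)q_A, so π_A = (325/2 - (1/2)q_A)q_A - 61q_A.
The leader's first-order condition 203/2 - q_A = 0 yields q_A = 203/2.
Then q_V = (191 - 203/2)/2 = 179/4.
Total output Q = 585/4, so price P = 258 - 585/4 = 447/4.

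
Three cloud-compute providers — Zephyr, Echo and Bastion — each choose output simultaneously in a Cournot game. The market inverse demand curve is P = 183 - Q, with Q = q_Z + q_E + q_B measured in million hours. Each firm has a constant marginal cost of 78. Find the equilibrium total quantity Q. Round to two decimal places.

78.75

A representative firm's profit is π_i = q_i(183 - Q) - 78q_i.
First-order condition (treating rivals' output as given): 105 - 2q_i - Σ_{j≠i} q_j = 0.
By symmetry each firm produces the same amount; substituting Σ_{j≠i} q_j = 2q_i yields q_i = 105/4.
Total output Q = 105/4 + 105/4 + 105/4 = 315/4.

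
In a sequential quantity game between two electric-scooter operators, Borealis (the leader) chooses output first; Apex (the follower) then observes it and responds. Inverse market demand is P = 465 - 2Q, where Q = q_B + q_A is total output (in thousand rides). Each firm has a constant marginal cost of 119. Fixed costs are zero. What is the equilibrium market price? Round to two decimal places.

Solve by backward induction. Given q_B, the follower Apex maximises π_A = (465 - 2q_B - 2q_A)q_A - 119q_A.
∂π_A/∂q_A = 346 - 2q_B - 4q_A = 0 gives the reaction function q_A = (346 - 2q_B)/4.
Borealis substitutes q_A(q_B) into its own profit: π_B = q_B(465 - 2q_B - (346 - 2q_B)/2) - 119q_B = (292 - q_B)q_B - 119q_B.
Leader FOC: 173 - 2q_B = 0, so q_B = 173/2.
Then q_A = (346 - 2·(173/2))/4 = 173/4.
Total output Q = 519/4, so price P = 465 - 2·(519/4) = 411/2.

205.50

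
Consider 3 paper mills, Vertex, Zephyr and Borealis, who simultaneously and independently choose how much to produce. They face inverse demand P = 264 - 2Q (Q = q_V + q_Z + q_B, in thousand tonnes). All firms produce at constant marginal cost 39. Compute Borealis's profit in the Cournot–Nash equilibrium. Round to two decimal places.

1582.03

A representative firm's profit is π_i = q_i(264 - 2Q) - 39q_i.
Setting ∂π_i/∂q_i = 0 with rivals' quantities fixed: 225 - 4q_i - 2·Σ_{j≠i} q_j = 0.
By symmetry each firm produces the same amount; substituting Σ_{j≠i} q_j = 2q_i yields q_i = 225/8.
Price P = 264 - 2·(675/8) = 381/4.
Borealis's profit: (381/4 - 39)·(225/8) = 1582.0313.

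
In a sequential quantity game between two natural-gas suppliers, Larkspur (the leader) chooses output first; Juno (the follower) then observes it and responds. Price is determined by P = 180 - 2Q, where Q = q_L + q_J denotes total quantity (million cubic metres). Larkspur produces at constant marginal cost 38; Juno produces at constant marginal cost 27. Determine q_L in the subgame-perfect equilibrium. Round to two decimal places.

32.75

The follower Juno best-responds to any q_L: π_J = (180 - 2Q)q_J - 27q_J.
Setting the follower's marginal profit to zero, 153 - 2q_L - 4q_J = 0, i.e. q_J = (153 - 2q_L)/4.
The leader anticipates this reaction. Substituting into P = 180 - 2Q gives P = 207/2 - q_L, so π_L = (207/2 - q_L)q_L - 38q_L.
Maximising: ∂π_L/∂q_L = 131/2 - 2q_L = 0, giving q_L = 131/4.
Then q_J = (153 - 2·(131/4))/4 = 175/8.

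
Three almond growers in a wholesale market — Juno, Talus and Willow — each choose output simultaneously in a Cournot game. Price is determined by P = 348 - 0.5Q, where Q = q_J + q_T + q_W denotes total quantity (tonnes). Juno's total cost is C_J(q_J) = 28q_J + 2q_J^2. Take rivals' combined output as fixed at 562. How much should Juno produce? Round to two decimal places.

With rivals' combined output fixed at 562, Juno's profit is π_J = (348 - (1/2)·562 - (1/2)q_J)q_J - (28q_J + 2q_J²) = (67 - (1/2)q_J)q_J - (28q_J + 2q_J²).
∂π_J/∂q_J = 39 - 5q_J = 0, so q_J = 39/5.

7.80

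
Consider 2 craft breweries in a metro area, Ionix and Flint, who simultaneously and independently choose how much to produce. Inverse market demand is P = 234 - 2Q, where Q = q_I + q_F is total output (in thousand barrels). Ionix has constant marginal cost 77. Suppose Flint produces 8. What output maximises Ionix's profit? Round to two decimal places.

With the rival's output fixed at 8, Ionix's profit is π_I = (234 - 2·8 - 2q_I)q_I - (77q_I) = (218 - 2q_I)q_I - (77q_I).
∂π_I/∂q_I = 141 - 4q_I = 0, so q_I = 141/4.

35.25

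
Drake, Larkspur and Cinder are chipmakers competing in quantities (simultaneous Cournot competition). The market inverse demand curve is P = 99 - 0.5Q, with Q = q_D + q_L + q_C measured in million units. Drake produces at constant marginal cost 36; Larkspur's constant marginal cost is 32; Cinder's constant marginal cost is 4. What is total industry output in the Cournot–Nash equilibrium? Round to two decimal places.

112.50

Drake's profit: π_D = (99 - 0.5Q)q_D - (36q_D). Setting ∂π_D/∂q_D = 0: 63 - q_D - (1/2)(q_L + q_C) = 0.
Larkspur's profit: π_L = (99 - 0.5Q)q_L - (32q_L). Setting ∂π_L/∂q_L = 0: 67 - q_L - (1/2)(q_D + q_C) = 0.
Cinder's first-order condition: 95 - q_C - (1/2)(q_D + q_L) = 0.
Adding the 3 first-order conditions: 225 − 2Q = 0, so Q = 225/2.
Back-substituting: q_D = (63 − 225/4)/(1/2) = 27/2, q_L = (67 − 225/4)/(1/2) = 43/2, q_C = (95 − 225/4)/(1/2) = 155/2.
Total output Q = 27/2 + 43/2 + 155/2 = 225/2.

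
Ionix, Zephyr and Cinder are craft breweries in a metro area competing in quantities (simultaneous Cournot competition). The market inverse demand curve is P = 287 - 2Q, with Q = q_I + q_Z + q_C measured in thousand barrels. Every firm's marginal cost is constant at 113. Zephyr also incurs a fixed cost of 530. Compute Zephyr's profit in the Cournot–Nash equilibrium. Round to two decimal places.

416.13

A representative firm's profit is π_i = q_i(287 - 2Q) - 113q_i.
First-order condition (treating rivals' output as given): 174 - 4q_i - 2·Σ_{j≠i} q_j = 0.
With identical firms every q_j equals q_i, so Σ_{j≠i} q_j = 2q_i and 174 = 8q_i, giving q_i = 87/4.
Price P = 287 - 2·(261/4) = 313/2.
Zephyr's profit: (313/2 - 113)·(87/4) - 530 = 416.1250.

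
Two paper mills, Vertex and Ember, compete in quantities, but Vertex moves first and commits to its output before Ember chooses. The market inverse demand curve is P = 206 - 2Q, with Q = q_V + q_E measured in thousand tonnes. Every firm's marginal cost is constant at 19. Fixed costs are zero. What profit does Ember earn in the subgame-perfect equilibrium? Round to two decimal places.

Solve by backward induction. Given q_V, the follower Ember maximises π_E = (206 - 2q_V - 2q_E)q_E - 19q_E.
Follower FOC: 187 - 2q_V - 4q_E = 0, so q_E(q_V) = (187 - 2q_V)/4.
The leader anticipates this reaction. Substituting into P = 206 - 2Q gives P = 225/2 - q_V, so π_V = (225/2 - q_V)q_V - 19q_V.
Leader FOC: 187/2 - 2q_V = 0, so q_V = 187/4.
Then q_E = (187 - 2·(187/4))/4 = 187/8.
Price P = 206 - 2·(561/8) = 263/4.
Ember's profit: (263/4 - 19)·(187/8) = 1092.7813.

1092.78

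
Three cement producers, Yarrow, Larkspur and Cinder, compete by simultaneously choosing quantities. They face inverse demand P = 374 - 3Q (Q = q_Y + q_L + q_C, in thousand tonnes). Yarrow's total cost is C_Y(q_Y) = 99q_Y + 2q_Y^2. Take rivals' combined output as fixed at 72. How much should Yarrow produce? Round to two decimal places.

5.90

With rivals' combined output fixed at 72, Yarrow's profit is π_Y = (374 - 3·72 - 3q_Y)q_Y - (99q_Y + 2q_Y²) = (158 - 3q_Y)q_Y - (99q_Y + 2q_Y²).
∂π_Y/∂q_Y = 59 - 10q_Y = 0, so q_Y = 59/10.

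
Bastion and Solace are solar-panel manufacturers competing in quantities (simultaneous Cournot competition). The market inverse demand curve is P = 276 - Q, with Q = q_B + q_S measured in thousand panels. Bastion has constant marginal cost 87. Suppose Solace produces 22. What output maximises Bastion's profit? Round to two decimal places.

With the rival's output fixed at 22, Bastion's profit is π_B = (276 - 22 - q_B)q_B - (87q_B) = (254 - q_B)q_B - (87q_B).
∂π_B/∂q_B = 167 - 2q_B = 0, so q_B = 167/2.

83.50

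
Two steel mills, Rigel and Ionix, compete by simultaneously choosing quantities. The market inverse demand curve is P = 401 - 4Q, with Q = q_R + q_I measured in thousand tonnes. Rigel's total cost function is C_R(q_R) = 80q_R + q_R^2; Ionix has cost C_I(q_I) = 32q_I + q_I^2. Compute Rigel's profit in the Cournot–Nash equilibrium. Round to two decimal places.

2130.64

Rigel's profit: π_R = (401 - 4Q)q_R - (80q_R + q_R²). Setting ∂π_R/∂q_R = 0: 321 - 10q_R - 4(q_I) = 0.
Ionix's first-order condition: 369 - 10q_I - 4(q_R) = 0.
Best responses: q_R = (321 - 4q_I)/10, q_I = (369 - 4q_R)/10.
Substituting one into the other gives q_R = 289/14 and q_I = 401/14.
Price P = 401 - 4·(345/7) = 1427/7.
Rigel's profit: (1427/7)·(289/14) - 80·(289/14) - (289/14)² = 2130.6378.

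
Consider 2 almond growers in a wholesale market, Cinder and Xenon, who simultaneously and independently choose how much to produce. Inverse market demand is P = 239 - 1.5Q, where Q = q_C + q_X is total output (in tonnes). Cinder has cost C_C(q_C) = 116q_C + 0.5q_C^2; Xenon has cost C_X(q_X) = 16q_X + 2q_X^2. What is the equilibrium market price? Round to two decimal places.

Cinder's profit: π_C = (239 - 1.5Q)q_C - (116q_C + (1/2)q_C²). Setting ∂π_C/∂q_C = 0: 123 - 4q_C - (3/2)(q_X) = 0.
Xenon's profit: π_X = (239 - 1.5Q)q_X - (16q_X + 2q_X²). Setting ∂π_X/∂q_X = 0: 223 - 7q_X - (3/2)(q_C) = 0.
So q_C = (123 - (3/2)q_X)/4 and q_X = (223 - (3/2)q_C)/7.
Substituting one into the other gives q_C = 20.4466 and q_X = 27.4757.
Total output Q = 47.9223, so price P = 239 - (3/2)·47.9223 = 167.1165.

167.12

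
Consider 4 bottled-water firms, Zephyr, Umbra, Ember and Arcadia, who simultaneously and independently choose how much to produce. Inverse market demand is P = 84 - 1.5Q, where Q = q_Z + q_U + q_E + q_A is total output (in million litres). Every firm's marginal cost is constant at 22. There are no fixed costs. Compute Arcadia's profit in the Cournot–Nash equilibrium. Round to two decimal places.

102.51

A representative firm's profit is π_i = q_i(84 - 1.5Q) - 22q_i.
First-order condition (treating rivals' output as given): 62 - 3q_i - (3/2)·Σ_{j≠i} q_j = 0.
By symmetry each firm produces the same amount; substituting Σ_{j≠i} q_j = 3q_i yields q_i = 62/(15/2) = 124/15.
Price P = 84 - (3/2)·(496/15) = 172/5.
Arcadia's profit: (172/5 - 22)·(124/15) = 102.5067.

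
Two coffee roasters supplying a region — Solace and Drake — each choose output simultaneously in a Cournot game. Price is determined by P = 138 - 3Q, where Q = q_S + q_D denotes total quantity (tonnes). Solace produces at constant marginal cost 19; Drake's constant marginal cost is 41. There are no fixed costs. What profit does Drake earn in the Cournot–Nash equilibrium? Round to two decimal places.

208.33

Solace's profit: π_S = (138 - 3Q)q_S - (19q_S). Setting ∂π_S/∂q_S = 0: 119 - 6q_S - 3(q_D) = 0.
Drake's first-order condition: 97 - 6q_D - 3(q_S) = 0.
So q_S = (119 - 3q_D)/6 and q_D = (97 - 3q_S)/6.
Solving the pair: q_S = 47/3, q_D = 25/3.
Price P = 138 - 3·24 = 66.
Drake's profit: (66 - 41)·(25/3) = 625/3.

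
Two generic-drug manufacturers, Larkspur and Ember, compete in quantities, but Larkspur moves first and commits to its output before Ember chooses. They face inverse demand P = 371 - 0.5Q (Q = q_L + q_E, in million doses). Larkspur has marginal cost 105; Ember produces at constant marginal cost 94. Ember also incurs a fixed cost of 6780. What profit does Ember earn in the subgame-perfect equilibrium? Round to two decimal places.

4395.13

The follower Ember best-responds to any q_L: π_E = (371 - 0.5Q)q_E - 94q_E.
∂π_E/∂q_E = 277 - (1/2)q_L - q_E = 0 gives the reaction function q_E = (277 - (1/2)q_L).
Larkspur substitutes q_E(q_L) into its own profit: π_L = q_L(371 - (1/2)q_L - (277 - (1/2)q_L)/2) - 105q_L = (465/2 - (1/4)q_L)q_L - 105q_L.
Maximising: ∂π_L/∂q_L = 255/2 - (1/2)q_L = 0, giving q_L = 255.
Then q_E = (277 - (1/2)·255) = 299/2.
Price P = 371 - (1/2)·(809/2) = 675/4.
Ember's profit: (675/4 - 94)·(299/2) - 6780 = 4395.1250.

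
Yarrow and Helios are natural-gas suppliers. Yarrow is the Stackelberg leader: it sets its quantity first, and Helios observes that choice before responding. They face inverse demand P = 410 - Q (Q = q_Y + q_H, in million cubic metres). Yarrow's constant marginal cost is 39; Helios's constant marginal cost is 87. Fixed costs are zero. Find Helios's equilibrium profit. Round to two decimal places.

The follower Helios best-responds to any q_Y: π_H = (410 - Q)q_H - 87q_H.
Setting the follower's marginal profit to zero, 323 - q_Y - 2q_H = 0, i.e. q_H = (323 - q_Y)/2.
Yarrow substitutes q_H(q_Y) into its own profit: π_Y = q_Y(410 - q_Y - (323 - q_Y)/2) - 39q_Y = (497/2 - (1/2)q_Y)q_Y - 39q_Y.
Maximising: ∂π_Y/∂q_Y = 419/2 - q_Y = 0, giving q_Y = 419/2.
Then q_H = (323 - 419/2)/2 = 227/4.
Price P = 410 - 1065/4 = 575/4.
Helios's profit: (575/4 - 87)·(227/4) = 3220.5625.

3220.56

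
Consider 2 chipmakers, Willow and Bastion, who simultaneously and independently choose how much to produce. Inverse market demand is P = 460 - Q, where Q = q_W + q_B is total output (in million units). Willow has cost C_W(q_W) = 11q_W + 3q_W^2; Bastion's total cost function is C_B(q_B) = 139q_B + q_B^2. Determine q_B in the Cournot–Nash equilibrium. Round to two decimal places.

68.35

Willow's profit: π_W = (460 - Q)q_W - (11q_W + 3q_W²). Setting ∂π_W/∂q_W = 0: 449 - 8q_W - (q_B) = 0.
Bastion's first-order condition: 321 - 4q_B - (q_W) = 0.
Best responses: q_W = (449 - q_B)/8, q_B = (321 - q_W)/4.
Solving the pair: q_W = 1475/31, q_B = 68.3548.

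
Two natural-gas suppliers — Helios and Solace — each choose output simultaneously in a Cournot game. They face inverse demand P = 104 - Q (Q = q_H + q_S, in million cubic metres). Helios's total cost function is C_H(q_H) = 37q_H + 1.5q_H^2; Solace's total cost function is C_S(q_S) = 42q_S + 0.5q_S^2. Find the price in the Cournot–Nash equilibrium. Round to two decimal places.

Helios's profit: π_H = (104 - Q)q_H - (37q_H + (3/2)q_H²). Setting ∂π_H/∂q_H = 0: 67 - 5q_H - (q_S) = 0.
Solace's profit: π_S = (104 - Q)q_S - (42q_S + (1/2)q_S²). Setting ∂π_S/∂q_S = 0: 62 - 3q_S - (q_H) = 0.
Best responses: q_H = (67 - q_S)/5, q_S = (62 - q_H)/3.
Solving the pair: q_H = 139/14, q_S = 243/14.
Total output Q = 191/7, so price P = 104 - 191/7 = 537/7.

76.71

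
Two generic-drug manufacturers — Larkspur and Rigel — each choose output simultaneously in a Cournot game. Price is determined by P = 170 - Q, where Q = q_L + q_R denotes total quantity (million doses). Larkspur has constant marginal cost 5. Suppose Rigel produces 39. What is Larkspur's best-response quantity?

With the rival's output fixed at 39, Larkspur's profit is π_L = (170 - 39 - q_L)q_L - (5q_L) = (131 - q_L)q_L - (5q_L).
∂π_L/∂q_L = 126 - 2q_L = 0, so q_L = 63.

63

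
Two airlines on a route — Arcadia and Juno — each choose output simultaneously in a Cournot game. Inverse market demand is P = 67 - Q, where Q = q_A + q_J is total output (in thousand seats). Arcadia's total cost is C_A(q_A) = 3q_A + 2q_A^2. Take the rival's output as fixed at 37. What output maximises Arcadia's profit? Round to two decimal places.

4.50

With the rival's output fixed at 37, Arcadia's profit is π_A = (67 - 37 - q_A)q_A - (3q_A + 2q_A²) = (30 - q_A)q_A - (3q_A + 2q_A²).
∂π_A/∂q_A = 27 - 6q_A = 0, so q_A = 9/2.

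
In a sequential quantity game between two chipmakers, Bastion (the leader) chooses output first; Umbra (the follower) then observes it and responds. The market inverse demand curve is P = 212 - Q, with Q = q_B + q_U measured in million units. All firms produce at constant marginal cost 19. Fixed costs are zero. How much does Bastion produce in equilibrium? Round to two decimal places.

96.50

The follower Umbra best-responds to any q_B: π_U = (212 - Q)q_U - 19q_U.
∂π_U/∂q_U = 193 - q_B - 2q_U = 0 gives the reaction function q_U = (193 - q_B)/2.
The leader anticipates this reaction. Substituting into P = 212 - Q gives P = 231/2 - (1/2)q_B, so π_B = (231/2 - (1/2)q_B)q_B - 19q_B.
Leader FOC: 193/2 - q_B = 0, so q_B = 193/2.
Then q_U = (193 - 193/2)/2 = 193/4.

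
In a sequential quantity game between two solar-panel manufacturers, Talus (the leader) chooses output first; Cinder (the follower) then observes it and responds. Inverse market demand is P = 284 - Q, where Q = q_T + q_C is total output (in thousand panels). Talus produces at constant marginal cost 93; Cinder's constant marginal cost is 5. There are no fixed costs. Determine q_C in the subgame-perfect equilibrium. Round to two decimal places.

Solve by backward induction. Given q_T, the follower Cinder maximises π_C = (284 - q_T - q_C)q_C - 5q_C.
∂π_C/∂q_C = 279 - q_T - 2q_C = 0 gives the reaction function q_C = (279 - q_T)/2.
Talus substitutes q_C(q_T) into its own profit: π_T = q_T(284 - q_T - (279 - q_T)/2) - 93q_T = (289/2 - (1/2)q_T)q_T - 93q_T.
Leader FOC: 103/2 - q_T = 0, so q_T = 103/2.
Then q_C = (279 - 103/2)/2 = 455/4.

113.75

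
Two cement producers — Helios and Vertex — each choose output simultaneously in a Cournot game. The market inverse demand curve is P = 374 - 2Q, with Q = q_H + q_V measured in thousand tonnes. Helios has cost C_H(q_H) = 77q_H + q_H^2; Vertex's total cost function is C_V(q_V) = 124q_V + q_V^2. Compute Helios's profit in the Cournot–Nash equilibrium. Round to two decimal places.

4815.01

Helios's profit: π_H = (374 - 2Q)q_H - (77q_H + q_H²). Setting ∂π_H/∂q_H = 0: 297 - 6q_H - 2(q_V) = 0.
Vertex's first-order condition: 250 - 6q_V - 2(q_H) = 0.
Best responses: q_H = (297 - 2q_V)/6, q_V = (250 - 2q_H)/6.
Substituting one into the other gives q_H = 641/16 and q_V = 453/16.
Price P = 374 - 2·(547/8) = 949/4.
Helios's profit: (949/4)·(641/16) - 77·(641/16) - (641/16)² = 4815.0117.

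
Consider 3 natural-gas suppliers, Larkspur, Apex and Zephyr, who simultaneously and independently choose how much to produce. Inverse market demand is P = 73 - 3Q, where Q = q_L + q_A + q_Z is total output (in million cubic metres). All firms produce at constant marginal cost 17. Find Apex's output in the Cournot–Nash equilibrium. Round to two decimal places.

Each firm earns π_i = (73 - 3Q)q_i - 17q_i.
First-order condition (treating rivals' output as given): 56 - 6q_i - 3·Σ_{j≠i} q_j = 0.
With identical firms every q_j equals q_i, so Σ_{j≠i} q_j = 2q_i and 56 = 12q_i, giving q_i = 14/3.

4.67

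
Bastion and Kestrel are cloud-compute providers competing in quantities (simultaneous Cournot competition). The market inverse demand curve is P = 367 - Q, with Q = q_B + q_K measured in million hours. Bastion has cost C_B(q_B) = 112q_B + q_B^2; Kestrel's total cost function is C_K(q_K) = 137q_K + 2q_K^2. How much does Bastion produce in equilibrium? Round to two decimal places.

56.52

Bastion's profit: π_B = (367 - Q)q_B - (112q_B + q_B²). Setting ∂π_B/∂q_B = 0: 255 - 4q_B - (q_K) = 0.
Kestrel's profit: π_K = (367 - Q)q_K - (137q_K + 2q_K²). Setting ∂π_K/∂q_K = 0: 230 - 6q_K - (q_B) = 0.
Best responses: q_B = (255 - q_K)/4, q_K = (230 - q_B)/6.
Substituting one into the other gives q_B = 1300/23 and q_K = 665/23.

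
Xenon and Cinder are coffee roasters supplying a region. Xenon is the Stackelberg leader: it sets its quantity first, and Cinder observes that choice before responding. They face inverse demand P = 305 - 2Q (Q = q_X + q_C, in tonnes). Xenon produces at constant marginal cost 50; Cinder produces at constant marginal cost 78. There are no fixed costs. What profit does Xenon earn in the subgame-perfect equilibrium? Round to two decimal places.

The follower Cinder best-responds to any q_X: π_C = (305 - 2Q)q_C - 78q_C.
Setting the follower's marginal profit to zero, 227 - 2q_X - 4q_C = 0, i.e. q_C = (227 - 2q_X)/4.
The leader anticipates this reaction. Substituting into P = 305 - 2Q gives P = 383/2 - q_X, so π_X = (383/2 - q_X)q_X - 50q_X.
Maximising: ∂π_X/∂q_X = 283/2 - 2q_X = 0, giving q_X = 283/4.
Then q_C = (227 - 2·(283/4))/4 = 171/8.
Price P = 305 - 2·(737/8) = 483/4.
Xenon's profit: (483/4 - 50)·(283/4) = 5005.5625.

5005.56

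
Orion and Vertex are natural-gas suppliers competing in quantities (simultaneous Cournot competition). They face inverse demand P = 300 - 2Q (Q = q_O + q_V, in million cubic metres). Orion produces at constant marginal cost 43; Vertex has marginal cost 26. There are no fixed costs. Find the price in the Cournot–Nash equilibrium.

Orion's profit: π_O = (300 - 2Q)q_O - (43q_O). Setting ∂π_O/∂q_O = 0: 257 - 4q_O - 2(q_V) = 0.
Vertex's profit: π_V = (300 - 2Q)q_V - (26q_V). Setting ∂π_V/∂q_V = 0: 274 - 4q_V - 2(q_O) = 0.
Best responses: q_O = (257 - 2q_V)/4, q_V = (274 - 2q_O)/4.
Solving the pair: q_O = 40, q_V = 97/2.
Total output Q = 177/2, so price P = 300 - 2·(177/2) = 123.

123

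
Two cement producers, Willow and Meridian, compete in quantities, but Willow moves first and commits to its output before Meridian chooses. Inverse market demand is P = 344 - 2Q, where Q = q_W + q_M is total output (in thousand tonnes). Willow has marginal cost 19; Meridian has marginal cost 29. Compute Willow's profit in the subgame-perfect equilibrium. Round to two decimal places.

7014.06

Solve by backward induction. Given q_W, the follower Meridian maximises π_M = (344 - 2q_W - 2q_M)q_M - 29q_M.
Follower FOC: 315 - 2q_W - 4q_M = 0, so q_M(q_W) = (315 - 2q_W)/4.
The leader anticipates this reaction. Substituting into P = 344 - 2Q gives P = 373/2 - q_W, so π_W = (373/2 - q_W)q_W - 19q_W.
Leader FOC: 335/2 - 2q_W = 0, so q_W = 335/4.
Then q_M = (315 - 2·(335/4))/4 = 295/8.
Price P = 344 - 2·(965/8) = 411/4.
Willow's profit: (411/4 - 19)·(335/4) = 7014.0625.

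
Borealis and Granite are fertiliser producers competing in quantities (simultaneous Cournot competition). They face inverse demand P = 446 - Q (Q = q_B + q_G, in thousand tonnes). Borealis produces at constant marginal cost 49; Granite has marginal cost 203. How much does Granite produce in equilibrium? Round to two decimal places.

Borealis's profit: π_B = (446 - Q)q_B - (49q_B). Setting ∂π_B/∂q_B = 0: 397 - 2q_B - (q_G) = 0.
Granite's profit: π_G = (446 - Q)q_G - (203q_G). Setting ∂π_G/∂q_G = 0: 243 - 2q_G - (q_B) = 0.
Best responses: q_B = (397 - q_G)/2, q_G = (243 - q_B)/2.
Solving the pair: q_B = 551/3, q_G = 89/3.

29.67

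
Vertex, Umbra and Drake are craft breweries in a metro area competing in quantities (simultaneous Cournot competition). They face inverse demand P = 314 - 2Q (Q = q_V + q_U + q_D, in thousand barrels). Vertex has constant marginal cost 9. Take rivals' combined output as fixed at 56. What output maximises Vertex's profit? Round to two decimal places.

With rivals' combined output fixed at 56, Vertex's profit is π_V = (314 - 2·56 - 2q_V)q_V - (9q_V) = (202 - 2q_V)q_V - (9q_V).
∂π_V/∂q_V = 193 - 4q_V = 0, so q_V = 193/4.

48.25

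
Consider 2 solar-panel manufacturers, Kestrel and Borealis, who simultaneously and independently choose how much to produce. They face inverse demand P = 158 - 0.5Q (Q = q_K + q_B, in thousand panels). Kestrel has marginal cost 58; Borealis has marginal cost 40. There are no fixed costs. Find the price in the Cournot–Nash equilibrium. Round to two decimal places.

Kestrel's profit: π_K = (158 - 0.5Q)q_K - (58q_K). Setting ∂π_K/∂q_K = 0: 100 - q_K - (1/2)(q_B) = 0.
Borealis's profit: π_B = (158 - 0.5Q)q_B - (40q_B). Setting ∂π_B/∂q_B = 0: 118 - q_B - (1/2)(q_K) = 0.
So q_K = (100 - (1/2)q_B) and q_B = (118 - (1/2)q_K).
Substituting one into the other gives q_K = 164/3 and q_B = 272/3.
Total output Q = 436/3, so price P = 158 - (1/2)·(436/3) = 256/3.

85.33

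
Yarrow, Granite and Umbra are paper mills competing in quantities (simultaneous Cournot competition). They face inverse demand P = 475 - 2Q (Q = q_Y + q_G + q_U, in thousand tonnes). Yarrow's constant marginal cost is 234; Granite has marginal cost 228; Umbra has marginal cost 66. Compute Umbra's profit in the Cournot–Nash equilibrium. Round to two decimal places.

Yarrow's profit: π_Y = (475 - 2Q)q_Y - (234q_Y). Setting ∂π_Y/∂q_Y = 0: 241 - 4q_Y - 2(q_G + q_U) = 0.
Granite's profit: π_G = (475 - 2Q)q_G - (228q_G). Setting ∂π_G/∂q_G = 0: 247 - 4q_G - 2(q_Y + q_U) = 0.
Umbra's first-order condition: 409 - 4q_U - 2(q_Y + q_G) = 0.
Adding the 3 conditions: 897 − 4Q − 4Q = 0, i.e. Q = 897/8.
Back-substituting: q_Y = (241 − 897/4)/2 = 67/8, q_G = (247 − 897/4)/2 = 91/8, q_U = (409 − 897/4)/2 = 739/8.
Price P = 475 - 2·(897/8) = 1003/4.
Umbra's profit: (1003/4 - 66)·(739/8) = 17066.2813.

17066.28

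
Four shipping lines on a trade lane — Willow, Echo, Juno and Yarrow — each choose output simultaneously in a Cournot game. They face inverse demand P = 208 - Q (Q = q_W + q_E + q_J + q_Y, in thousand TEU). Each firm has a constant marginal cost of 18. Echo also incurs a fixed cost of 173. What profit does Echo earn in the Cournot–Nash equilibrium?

1271

Each firm earns π_i = (208 - Q)q_i - 18q_i.
First-order condition (treating rivals' output as given): 190 - 2q_i - Σ_{j≠i} q_j = 0.
With identical firms every q_j equals q_i, so Σ_{j≠i} q_j = 3q_i and 190 = 5q_i, giving q_i = 38.
Price P = 208 - 152 = 56.
Echo's profit: (56 - 18)·38 - 173 = 1271.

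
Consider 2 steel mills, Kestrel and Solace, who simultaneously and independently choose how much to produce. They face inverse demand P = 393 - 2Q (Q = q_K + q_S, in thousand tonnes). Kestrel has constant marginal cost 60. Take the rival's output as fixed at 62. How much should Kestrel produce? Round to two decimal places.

With the rival's output fixed at 62, Kestrel's profit is π_K = (393 - 2·62 - 2q_K)q_K - (60q_K) = (269 - 2q_K)q_K - (60q_K).
∂π_K/∂q_K = 209 - 4q_K = 0, so q_K = 209/4.

52.25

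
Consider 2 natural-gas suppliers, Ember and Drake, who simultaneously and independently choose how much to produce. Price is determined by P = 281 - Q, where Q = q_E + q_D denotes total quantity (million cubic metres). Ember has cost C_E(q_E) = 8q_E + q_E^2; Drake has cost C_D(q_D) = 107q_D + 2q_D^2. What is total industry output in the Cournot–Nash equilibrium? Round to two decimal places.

Ember's profit: π_E = (281 - Q)q_E - (8q_E + q_E²). Setting ∂π_E/∂q_E = 0: 273 - 4q_E - (q_D) = 0.
Drake's profit: π_D = (281 - Q)q_D - (107q_D + 2q_D²). Setting ∂π_D/∂q_D = 0: 174 - 6q_D - (q_E) = 0.
Rearranging gives the reaction functions q_E = (273 - q_D)/4 and q_D = (174 - q_E)/6.
Solving the pair: q_E = 1464/23, q_D = 423/23.
Total output Q = 1464/23 + 423/23 = 1887/23.

82.04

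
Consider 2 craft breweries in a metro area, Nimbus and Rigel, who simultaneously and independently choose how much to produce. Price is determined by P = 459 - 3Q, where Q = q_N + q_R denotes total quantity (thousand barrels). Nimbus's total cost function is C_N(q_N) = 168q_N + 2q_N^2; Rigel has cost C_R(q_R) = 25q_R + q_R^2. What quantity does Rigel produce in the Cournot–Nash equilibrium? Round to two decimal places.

Nimbus's profit: π_N = (459 - 3Q)q_N - (168q_N + 2q_N²). Setting ∂π_N/∂q_N = 0: 291 - 10q_N - 3(q_R) = 0.
Rigel's profit: π_R = (459 - 3Q)q_R - (25q_R + q_R²). Setting ∂π_R/∂q_R = 0: 434 - 8q_R - 3(q_N) = 0.
Rearranging gives the reaction functions q_N = (291 - 3q_R)/10 and q_R = (434 - 3q_N)/8.
Substituting one into the other gives q_N = 1026/71 and q_R = 48.8310.

48.83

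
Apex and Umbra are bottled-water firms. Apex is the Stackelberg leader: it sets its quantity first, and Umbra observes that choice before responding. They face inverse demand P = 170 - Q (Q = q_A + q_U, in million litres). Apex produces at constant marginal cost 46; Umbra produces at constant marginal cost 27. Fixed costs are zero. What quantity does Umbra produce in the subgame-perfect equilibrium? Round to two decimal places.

45.25

The follower Umbra best-responds to any q_A: π_U = (170 - Q)q_U - 27q_U.
∂π_U/∂q_U = 143 - q_A - 2q_U = 0 gives the reaction function q_U = (143 - q_A)/2.
The leader anticipates this reaction. Substituting into P = 170 - Q gives P = 197/2 - (1/2)q_A, so π_A = (197/2 - (1/2)q_A)q_A - 46q_A.
Maximising: ∂π_A/∂q_A = 105/2 - q_A = 0, giving q_A = 105/2.
Then q_U = (143 - 105/2)/2 = 181/4.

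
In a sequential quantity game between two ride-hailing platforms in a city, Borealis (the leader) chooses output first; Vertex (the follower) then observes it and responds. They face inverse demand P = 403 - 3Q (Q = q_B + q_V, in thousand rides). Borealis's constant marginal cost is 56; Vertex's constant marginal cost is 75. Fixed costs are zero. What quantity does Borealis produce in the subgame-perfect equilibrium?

61

The follower Vertex best-responds to any q_B: π_V = (403 - 3Q)q_V - 75q_V.
∂π_V/∂q_V = 328 - 3q_B - 6q_V = 0 gives the reaction function q_V = (328 - 3q_B)/6.
The leader anticipates this reaction. Substituting into P = 403 - 3Q gives P = 239 - (3/2)q_B, so π_B = (239 - (3/2)q_B)q_B - 56q_B.
Maximising: ∂π_B/∂q_B = 183 - 3q_B = 0, giving q_B = 61.
Then q_V = (328 - 3·61)/6 = 145/6.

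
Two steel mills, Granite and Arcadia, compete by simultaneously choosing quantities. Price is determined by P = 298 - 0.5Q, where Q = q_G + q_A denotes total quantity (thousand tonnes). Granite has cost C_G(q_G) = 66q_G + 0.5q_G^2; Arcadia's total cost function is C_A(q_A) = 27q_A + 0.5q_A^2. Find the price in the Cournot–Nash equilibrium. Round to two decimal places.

197.40

Granite's profit: π_G = (298 - 0.5Q)q_G - (66q_G + (1/2)q_G²). Setting ∂π_G/∂q_G = 0: 232 - 2q_G - (1/2)(q_A) = 0.
Arcadia's first-order condition: 271 - 2q_A - (1/2)(q_G) = 0.
So q_G = (232 - (1/2)q_A)/2 and q_A = (271 - (1/2)q_G)/2.
Solving the pair: q_G = 438/5, q_A = 568/5.
Total output Q = 1006/5, so price P = 298 - (1/2)·(1006/5) = 987/5.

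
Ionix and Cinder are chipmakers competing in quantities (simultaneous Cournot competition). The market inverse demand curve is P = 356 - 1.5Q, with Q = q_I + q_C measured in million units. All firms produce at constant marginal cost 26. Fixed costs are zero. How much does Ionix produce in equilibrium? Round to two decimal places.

73.33

A representative firm's profit is π_i = q_i(356 - 1.5Q) - 26q_i.
First-order condition (treating rivals' output as given): 330 - 3q_i - (3/2)q_j = 0.
With identical firms every q_j equals q_i, so q_j = q_i and 330 = (9/2)q_i, giving q_i = 220/3.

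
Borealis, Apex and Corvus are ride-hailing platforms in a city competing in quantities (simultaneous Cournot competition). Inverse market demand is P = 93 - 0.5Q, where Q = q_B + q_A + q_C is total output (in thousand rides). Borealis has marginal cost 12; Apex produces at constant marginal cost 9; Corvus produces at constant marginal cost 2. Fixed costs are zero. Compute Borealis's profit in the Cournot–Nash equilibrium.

578

Borealis's profit: π_B = (93 - 0.5Q)q_B - (12q_B). Setting ∂π_B/∂q_B = 0: 81 - q_B - (1/2)(q_A + q_C) = 0.
Apex's first-order condition: 84 - q_A - (1/2)(q_B + q_C) = 0.
Corvus's profit: π_C = (93 - 0.5Q)q_C - (2q_C). Setting ∂π_C/∂q_C = 0: 91 - q_C - (1/2)(q_B + q_A) = 0.
Summing all 3 equations gives 256 − 2Q = 0, hence Q = 128.
Back-substituting: q_B = (81 − 64)/(1/2) = 34, q_A = (84 − 64)/(1/2) = 40, q_C = (91 − 64)/(1/2) = 54.
Price P = 93 - (1/2)·128 = 29.
Borealis's profit: (29 - 12)·34 = 578.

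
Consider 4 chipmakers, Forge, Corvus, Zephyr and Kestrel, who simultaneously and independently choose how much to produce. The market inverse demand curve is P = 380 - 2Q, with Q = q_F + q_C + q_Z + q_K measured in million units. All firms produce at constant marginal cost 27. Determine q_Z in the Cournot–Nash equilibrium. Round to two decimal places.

35.30

Each firm earns π_i = (380 - 2Q)q_i - 27q_i.
First-order condition (treating rivals' output as given): 353 - 4q_i - 2·Σ_{j≠i} q_j = 0.
With identical firms every q_j equals q_i, so Σ_{j≠i} q_j = 3q_i and 353 = 10q_i, giving q_i = 353/10.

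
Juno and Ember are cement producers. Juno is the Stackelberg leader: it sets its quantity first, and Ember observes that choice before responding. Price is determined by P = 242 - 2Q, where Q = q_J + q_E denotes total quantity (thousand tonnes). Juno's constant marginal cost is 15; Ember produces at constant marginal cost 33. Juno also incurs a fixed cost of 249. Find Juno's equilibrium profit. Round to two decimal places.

The follower Ember best-responds to any q_J: π_E = (242 - 2Q)q_E - 33q_E.
Setting the follower's marginal profit to zero, 209 - 2q_J - 4q_E = 0, i.e. q_E = (209 - 2q_J)/4.
Juno substitutes q_E(q_J) into its own profit: π_J = q_J(242 - 2q_J - (209 - 2q_J)/2) - 15q_J = (275/2 - q_J)q_J - 15q_J.
Maximising: ∂π_J/∂q_J = 245/2 - 2q_J = 0, giving q_J = 245/4.
Then q_E = (209 - 2·(245/4))/4 = 173/8.
Price P = 242 - 2·(663/8) = 305/4.
Juno's profit: (305/4 - 15)·(245/4) - 249 = 3502.5625.

3502.56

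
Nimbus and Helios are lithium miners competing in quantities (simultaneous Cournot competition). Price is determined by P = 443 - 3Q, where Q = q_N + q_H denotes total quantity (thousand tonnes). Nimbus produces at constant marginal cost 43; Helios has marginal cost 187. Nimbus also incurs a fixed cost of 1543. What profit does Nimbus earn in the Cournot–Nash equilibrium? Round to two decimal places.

Nimbus's profit: π_N = (443 - 3Q)q_N - (43q_N). Setting ∂π_N/∂q_N = 0: 400 - 6q_N - 3(q_H) = 0.
Helios's profit: π_H = (443 - 3Q)q_H - (187q_H). Setting ∂π_H/∂q_H = 0: 256 - 6q_H - 3(q_N) = 0.
Best responses: q_N = (400 - 3q_H)/6, q_H = (256 - 3q_N)/6.
Solving the pair: q_N = 544/9, q_H = 112/9.
Price P = 443 - 3·(656/9) = 673/3.
Nimbus's profit: (673/3 - 43)·(544/9) - 1543 = 9417.5926.

9417.59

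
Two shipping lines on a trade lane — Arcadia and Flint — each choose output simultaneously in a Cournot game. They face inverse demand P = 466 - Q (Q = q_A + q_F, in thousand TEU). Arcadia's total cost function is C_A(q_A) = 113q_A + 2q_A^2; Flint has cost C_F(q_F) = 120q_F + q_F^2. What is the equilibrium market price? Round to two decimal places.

344.74

Arcadia's profit: π_A = (466 - Q)q_A - (113q_A + 2q_A²). Setting ∂π_A/∂q_A = 0: 353 - 6q_A - (q_F) = 0.
Flint's first-order condition: 346 - 4q_F - (q_A) = 0.
So q_A = (353 - q_F)/6 and q_F = (346 - q_A)/4.
Solving the pair: q_A = 1066/23, q_F = 1723/23.
Total output Q = 121.2609, so price P = 466 - 121.2609 = 344.7391.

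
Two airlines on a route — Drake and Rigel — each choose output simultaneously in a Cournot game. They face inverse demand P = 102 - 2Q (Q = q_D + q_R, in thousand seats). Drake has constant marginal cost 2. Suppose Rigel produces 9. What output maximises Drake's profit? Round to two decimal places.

20.50

With the rival's output fixed at 9, Drake's profit is π_D = (102 - 2·9 - 2q_D)q_D - (2q_D) = (84 - 2q_D)q_D - (2q_D).
∂π_D/∂q_D = 82 - 4q_D = 0, so q_D = 41/2.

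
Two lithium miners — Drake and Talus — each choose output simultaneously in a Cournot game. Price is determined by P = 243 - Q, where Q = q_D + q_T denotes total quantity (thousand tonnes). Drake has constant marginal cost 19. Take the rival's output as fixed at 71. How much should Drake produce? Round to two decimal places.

With the rival's output fixed at 71, Drake's profit is π_D = (243 - 71 - q_D)q_D - (19q_D) = (172 - q_D)q_D - (19q_D).
∂π_D/∂q_D = 153 - 2q_D = 0, so q_D = 153/2.

76.50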